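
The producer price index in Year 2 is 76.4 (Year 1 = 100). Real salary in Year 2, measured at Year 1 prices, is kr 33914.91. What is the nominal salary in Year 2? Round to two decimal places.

25910.99

Nominal = Real × (Index/100) = 33914.91 × (76.4/100)
        = 33914.91 × 0.764 = 25910.9912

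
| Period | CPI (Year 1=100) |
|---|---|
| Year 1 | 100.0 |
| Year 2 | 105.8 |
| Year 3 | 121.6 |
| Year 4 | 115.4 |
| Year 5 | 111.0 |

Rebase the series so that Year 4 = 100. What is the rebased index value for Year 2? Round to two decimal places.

Rebased(Year 2) = 105.8 / 115.4 × 100 = 91.6811

91.68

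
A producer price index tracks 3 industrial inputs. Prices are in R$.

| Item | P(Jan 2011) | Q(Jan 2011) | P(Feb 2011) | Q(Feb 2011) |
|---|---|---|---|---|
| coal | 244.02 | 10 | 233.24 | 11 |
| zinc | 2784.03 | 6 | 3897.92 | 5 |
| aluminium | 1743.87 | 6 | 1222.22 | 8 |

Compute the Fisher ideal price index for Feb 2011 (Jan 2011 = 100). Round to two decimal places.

Laspeyres component (base-period weights):
ΣP(Feb 2011)Q(Jan 2011) = 233.24×10 + 3897.92×6 + 1222.22×6 = 2332.4 + 23387.52 + 7333.32 = 33053.24
ΣP(Jan 2011)Q(Jan 2011) = 244.02×10 + 2784.03×6 + 1743.87×6 = 2440.2 + 16704.18 + 10463.22 = 29607.6
L = 33053.24 / 29607.6 × 100 = 111.6377
Paasche component (current-period weights):
ΣP(Feb 2011)Q(Feb 2011) = 233.24×11 + 3897.92×5 + 1222.22×8 = 2565.64 + 19489.6 + 9777.76 = 31833
ΣP(Jan 2011)Q(Feb 2011) = 244.02×11 + 2784.03×5 + 1743.87×8 = 2684.22 + 13920.15 + 13950.96 = 30555.33
P = 31833 / 30555.33 × 100 = 104.1815
Fisher = √(L × P) = √(111.6377 × 104.1815) = 107.8452

107.85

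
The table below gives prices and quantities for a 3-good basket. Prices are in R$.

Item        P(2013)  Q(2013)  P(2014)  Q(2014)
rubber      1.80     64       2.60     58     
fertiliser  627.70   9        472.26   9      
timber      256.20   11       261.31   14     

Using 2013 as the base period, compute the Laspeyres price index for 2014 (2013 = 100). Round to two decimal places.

84.95

Laspeyres price index uses base-period quantities as weights.
ΣP(2014)·Q(2013) = 2.60×64 + 472.26×9 + 261.31×11 = 166.4 + 4250.34 + 2874.41 = 7291.15
ΣP(2013)·Q(2013) = 1.80×64 + 627.70×9 + 256.20×11 = 115.2 + 5649.3 + 2818.2 = 8582.7
Index = 7291.15 / 8582.7 × 100 = 84.9517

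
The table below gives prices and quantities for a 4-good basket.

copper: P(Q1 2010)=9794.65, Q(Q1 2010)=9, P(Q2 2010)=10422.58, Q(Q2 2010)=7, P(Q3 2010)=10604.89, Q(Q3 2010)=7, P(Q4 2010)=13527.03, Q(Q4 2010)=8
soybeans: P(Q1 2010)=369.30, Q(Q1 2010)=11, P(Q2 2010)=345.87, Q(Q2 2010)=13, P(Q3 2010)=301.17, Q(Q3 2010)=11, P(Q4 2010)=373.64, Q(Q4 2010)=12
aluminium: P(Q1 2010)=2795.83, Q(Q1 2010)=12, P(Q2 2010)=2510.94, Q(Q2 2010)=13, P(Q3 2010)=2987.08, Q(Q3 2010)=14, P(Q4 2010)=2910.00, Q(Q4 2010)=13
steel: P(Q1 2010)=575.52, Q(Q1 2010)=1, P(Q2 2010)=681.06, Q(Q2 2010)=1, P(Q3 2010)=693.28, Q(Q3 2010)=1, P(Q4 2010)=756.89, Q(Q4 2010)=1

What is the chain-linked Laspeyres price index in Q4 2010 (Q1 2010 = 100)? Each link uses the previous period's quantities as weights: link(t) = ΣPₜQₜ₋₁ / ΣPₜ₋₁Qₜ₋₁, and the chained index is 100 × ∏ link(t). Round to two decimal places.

Link Q1 2010→Q2 2010:
ΣP(Q2 2010)Q(Q1 2010) = 10422.58×9 + 345.87×11 + 2510.94×12 + 681.06×1 = 93803.22 + 3804.57 + 30131.28 + 681.06 = 128420.13
ΣP(Q1 2010)Q(Q1 2010) = 9794.65×9 + 369.30×11 + 2795.83×12 + 575.52×1 = 88151.85 + 4062.3 + 33549.96 + 575.52 = 126339.63
link = 128420.13/126339.63 = 1.016468
Link Q2 2010→Q3 2010:
ΣP(Q3 2010)Q(Q2 2010) = 10604.89×7 + 301.17×13 + 2987.08×13 + 693.28×1 = 74234.23 + 3915.21 + 38832.04 + 693.28 = 117674.76
ΣP(Q2 2010)Q(Q2 2010) = 10422.58×7 + 345.87×13 + 2510.94×13 + 681.06×1 = 72958.06 + 4496.31 + 32642.22 + 681.06 = 110777.65
link = 117674.76/110777.65 = 1.062261
Link Q3 2010→Q4 2010:
ΣP(Q4 2010)Q(Q3 2010) = 13527.03×7 + 373.64×11 + 2910.00×14 + 756.89×1 = 94689.21 + 4110.04 + 40740 + 756.89 = 140296.14
ΣP(Q3 2010)Q(Q3 2010) = 10604.89×7 + 301.17×11 + 2987.08×14 + 693.28×1 = 74234.23 + 3312.87 + 41819.12 + 693.28 = 120059.5
link = 140296.14/120059.5 = 1.168555
Chained index = 100 × 1.016468 × 1.062261 × 1.168555 = 126.1752

126.18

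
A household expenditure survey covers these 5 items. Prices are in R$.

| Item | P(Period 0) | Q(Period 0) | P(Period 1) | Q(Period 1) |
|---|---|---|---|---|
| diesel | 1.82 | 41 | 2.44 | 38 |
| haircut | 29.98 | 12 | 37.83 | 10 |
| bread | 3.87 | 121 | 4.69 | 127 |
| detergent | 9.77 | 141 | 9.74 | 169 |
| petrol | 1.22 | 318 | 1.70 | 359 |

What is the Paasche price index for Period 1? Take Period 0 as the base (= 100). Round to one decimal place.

Paasche price index uses current-period quantities as weights.
ΣP(Period 1)·Q(Period 1) = 2.44×38 + 37.83×10 + 4.69×127 + 9.74×169 + 1.70×359 = 92.72 + 378.3 + 595.63 + 1646.06 + 610.3 = 3323.01
ΣP(Period 0)·Q(Period 1) = 1.82×38 + 29.98×10 + 3.87×127 + 9.77×169 + 1.22×359 = 69.16 + 299.8 + 491.49 + 1651.13 + 437.98 = 2949.56
Index = 3323.01 / 2949.56 × 100 = 112.6612

112.7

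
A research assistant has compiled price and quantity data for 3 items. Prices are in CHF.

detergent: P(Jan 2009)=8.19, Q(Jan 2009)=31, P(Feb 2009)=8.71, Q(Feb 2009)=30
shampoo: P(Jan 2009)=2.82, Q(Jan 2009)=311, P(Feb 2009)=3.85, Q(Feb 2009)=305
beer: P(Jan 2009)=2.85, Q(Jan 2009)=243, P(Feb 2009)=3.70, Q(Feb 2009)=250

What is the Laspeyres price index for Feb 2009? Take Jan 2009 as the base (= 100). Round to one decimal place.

129.8

Laspeyres price index uses base-period quantities as weights.
ΣP(Feb 2009)·Q(Jan 2009) = 8.71×31 + 3.85×311 + 3.70×243 = 270.01 + 1197.35 + 899.1 = 2366.46
ΣP(Jan 2009)·Q(Jan 2009) = 8.19×31 + 2.82×311 + 2.85×243 = 253.89 + 877.02 + 692.55 = 1823.46
Index = 2366.46 / 1823.46 × 100 = 129.7786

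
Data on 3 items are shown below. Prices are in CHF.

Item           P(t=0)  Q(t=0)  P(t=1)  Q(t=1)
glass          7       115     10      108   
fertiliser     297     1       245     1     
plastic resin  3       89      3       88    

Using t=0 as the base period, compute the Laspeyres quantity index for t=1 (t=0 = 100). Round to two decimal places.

Laspeyres quantity index uses base-period prices as weights.
ΣP(t=0)·Q(t=1) = 7×108 + 297×1 + 3×88 = 756 + 297 + 264 = 1317
ΣP(t=0)·Q(t=0) = 7×115 + 297×1 + 3×89 = 805 + 297 + 267 = 1369
Index = 1317 / 1369 × 100 = 96.2016

96.20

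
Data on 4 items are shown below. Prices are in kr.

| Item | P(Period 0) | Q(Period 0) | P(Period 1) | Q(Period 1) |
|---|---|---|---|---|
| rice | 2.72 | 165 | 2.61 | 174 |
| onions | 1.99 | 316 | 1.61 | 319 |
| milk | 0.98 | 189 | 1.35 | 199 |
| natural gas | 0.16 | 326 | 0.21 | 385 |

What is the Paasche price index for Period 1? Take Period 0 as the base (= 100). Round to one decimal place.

Paasche price index uses current-period quantities as weights.
ΣP(Period 1)·Q(Period 1) = 2.61×174 + 1.61×319 + 1.35×199 + 0.21×385 = 454.14 + 513.59 + 268.65 + 80.85 = 1317.23
ΣP(Period 0)·Q(Period 1) = 2.72×174 + 1.99×319 + 0.98×199 + 0.16×385 = 473.28 + 634.81 + 195.02 + 61.6 = 1364.71
Index = 1317.23 / 1364.71 × 100 = 96.5209

96.5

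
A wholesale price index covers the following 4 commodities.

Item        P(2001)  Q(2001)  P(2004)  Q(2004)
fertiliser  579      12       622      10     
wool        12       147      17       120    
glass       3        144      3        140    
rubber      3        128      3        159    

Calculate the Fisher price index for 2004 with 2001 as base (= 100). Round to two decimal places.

Laspeyres component (base-period weights):
ΣP(2004)Q(2001) = 622×12 + 17×147 + 3×144 + 3×128 = 7464 + 2499 + 432 + 384 = 10779
ΣP(2001)Q(2001) = 579×12 + 12×147 + 3×144 + 3×128 = 6948 + 1764 + 432 + 384 = 9528
L = 10779 / 9528 × 100 = 113.1297
Paasche component (current-period weights):
ΣP(2004)Q(2004) = 622×10 + 17×120 + 3×140 + 3×159 = 6220 + 2040 + 420 + 477 = 9157
ΣP(2001)Q(2004) = 579×10 + 12×120 + 3×140 + 3×159 = 5790 + 1440 + 420 + 477 = 8127
P = 9157 / 8127 × 100 = 112.6738
Fisher = √(L × P) = √(113.1297 × 112.6738) = 112.9015

112.90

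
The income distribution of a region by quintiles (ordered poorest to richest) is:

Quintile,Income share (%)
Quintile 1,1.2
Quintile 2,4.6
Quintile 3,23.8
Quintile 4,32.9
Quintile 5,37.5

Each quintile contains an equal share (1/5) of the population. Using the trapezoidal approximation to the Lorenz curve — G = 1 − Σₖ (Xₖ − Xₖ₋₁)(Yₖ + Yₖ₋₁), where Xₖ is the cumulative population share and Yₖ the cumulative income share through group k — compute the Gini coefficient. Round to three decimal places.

0.404

Cumulative income shares Yₖ: 0.0120, 0.0580, 0.2960, 0.6250, 1.0000
Σ (Xₖ−Xₖ₋₁)(Yₖ+Yₖ₋₁) = (1/5)(0.0120+0.0000) + (1/5)(0.0580+0.0120) + (1/5)(0.2960+0.0580) + (1/5)(0.6250+0.2960) + (1/5)(1.0000+0.6250)
  = 0.0024 + 0.0140 + 0.0708 + 0.1842 + 0.3250 = 0.5964
G = 1 − 0.5964 = 0.4036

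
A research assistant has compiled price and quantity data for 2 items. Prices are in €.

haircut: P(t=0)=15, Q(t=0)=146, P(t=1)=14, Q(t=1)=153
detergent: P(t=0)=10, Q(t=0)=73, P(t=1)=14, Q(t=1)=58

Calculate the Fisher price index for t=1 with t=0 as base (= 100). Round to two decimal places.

Laspeyres component (base-period weights):
ΣP(t=1)Q(t=0) = 14×146 + 14×73 = 2044 + 1022 = 3066
ΣP(t=0)Q(t=0) = 15×146 + 10×73 = 2190 + 730 = 2920
L = 3066 / 2920 × 100 = 105.0000
Paasche component (current-period weights):
ΣP(t=1)Q(t=1) = 14×153 + 14×58 = 2142 + 812 = 2954
ΣP(t=0)Q(t=1) = 15×153 + 10×58 = 2295 + 580 = 2875
P = 2954 / 2875 × 100 = 102.7478
Fisher = √(L × P) = √(105.0000 × 102.7478) = 103.8678

103.87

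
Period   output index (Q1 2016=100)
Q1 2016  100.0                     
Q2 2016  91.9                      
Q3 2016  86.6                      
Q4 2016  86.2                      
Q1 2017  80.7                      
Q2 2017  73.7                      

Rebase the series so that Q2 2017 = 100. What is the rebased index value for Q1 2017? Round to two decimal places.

Rebased(Q1 2017) = 80.7 / 73.7 × 100 = 109.4980

109.50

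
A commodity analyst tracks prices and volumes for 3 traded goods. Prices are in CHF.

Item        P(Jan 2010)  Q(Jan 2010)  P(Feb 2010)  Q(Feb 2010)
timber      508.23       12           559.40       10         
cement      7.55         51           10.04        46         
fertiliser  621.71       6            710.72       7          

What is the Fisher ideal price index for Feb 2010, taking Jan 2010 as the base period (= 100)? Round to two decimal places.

112.63

Laspeyres component (base-period weights):
ΣP(Feb 2010)Q(Jan 2010) = 559.40×12 + 10.04×51 + 710.72×6 = 6712.8 + 512.04 + 4264.32 = 11489.16
ΣP(Jan 2010)Q(Jan 2010) = 508.23×12 + 7.55×51 + 621.71×6 = 6098.76 + 385.05 + 3730.26 = 10214.07
L = 11489.16 / 10214.07 × 100 = 112.4837
Paasche component (current-period weights):
ΣP(Feb 2010)Q(Feb 2010) = 559.40×10 + 10.04×46 + 710.72×7 = 5594 + 461.84 + 4975.04 = 11030.88
ΣP(Jan 2010)Q(Feb 2010) = 508.23×10 + 7.55×46 + 621.71×7 = 5082.3 + 347.3 + 4351.97 = 9781.57
P = 11030.88 / 9781.57 × 100 = 112.7721
Fisher = √(L × P) = √(112.4837 × 112.7721) = 112.6278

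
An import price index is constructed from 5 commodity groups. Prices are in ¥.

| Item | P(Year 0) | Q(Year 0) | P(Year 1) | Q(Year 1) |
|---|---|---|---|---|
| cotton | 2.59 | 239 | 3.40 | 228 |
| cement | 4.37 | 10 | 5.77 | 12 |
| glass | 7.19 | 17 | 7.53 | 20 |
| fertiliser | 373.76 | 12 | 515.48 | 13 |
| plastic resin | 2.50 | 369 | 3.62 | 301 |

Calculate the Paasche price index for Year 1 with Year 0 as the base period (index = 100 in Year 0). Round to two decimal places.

137.32

Paasche price index uses current-period quantities as weights.
ΣP(Year 1)·Q(Year 1) = 3.40×228 + 5.77×12 + 7.53×20 + 515.48×13 + 3.62×301 = 775.2 + 69.24 + 150.6 + 6701.24 + 1089.62 = 8785.9
ΣP(Year 0)·Q(Year 1) = 2.59×228 + 4.37×12 + 7.19×20 + 373.76×13 + 2.50×301 = 590.52 + 52.44 + 143.8 + 4858.88 + 752.5 = 6398.14
Index = 8785.9 / 6398.14 × 100 = 137.3196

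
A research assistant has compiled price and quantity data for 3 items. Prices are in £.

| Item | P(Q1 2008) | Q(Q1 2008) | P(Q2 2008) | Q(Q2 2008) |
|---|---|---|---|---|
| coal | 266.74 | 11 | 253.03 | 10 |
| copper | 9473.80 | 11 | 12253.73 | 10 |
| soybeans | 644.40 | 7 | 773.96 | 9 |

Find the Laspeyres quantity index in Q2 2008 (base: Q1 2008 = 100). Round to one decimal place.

Laspeyres quantity index uses base-period prices as weights.
ΣP(Q1 2008)·Q(Q2 2008) = 266.74×10 + 9473.80×10 + 644.40×9 = 2667.4 + 94738 + 5799.6 = 103205
ΣP(Q1 2008)·Q(Q1 2008) = 266.74×11 + 9473.80×11 + 644.40×7 = 2934.14 + 104211.8 + 4510.8 = 111656.74
Index = 103205 / 111656.74 × 100 = 92.4306

92.4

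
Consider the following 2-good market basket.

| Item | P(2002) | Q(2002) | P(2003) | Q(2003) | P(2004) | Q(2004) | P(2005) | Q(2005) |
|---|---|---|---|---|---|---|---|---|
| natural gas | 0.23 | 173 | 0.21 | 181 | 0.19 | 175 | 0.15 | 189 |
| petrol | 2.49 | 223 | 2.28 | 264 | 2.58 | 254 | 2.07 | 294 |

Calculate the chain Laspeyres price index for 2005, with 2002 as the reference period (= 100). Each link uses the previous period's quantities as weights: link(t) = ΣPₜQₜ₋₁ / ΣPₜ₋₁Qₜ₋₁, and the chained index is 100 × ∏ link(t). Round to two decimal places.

82.06

Link 2002→2003:
ΣP(2003)Q(2002) = 0.21×173 + 2.28×223 = 36.33 + 508.44 = 544.77
ΣP(2002)Q(2002) = 0.23×173 + 2.49×223 = 39.79 + 555.27 = 595.06
link = 544.77/595.06 = 0.915488
Link 2003→2004:
ΣP(2004)Q(2003) = 0.19×181 + 2.58×264 = 34.39 + 681.12 = 715.51
ΣP(2003)Q(2003) = 0.21×181 + 2.28×264 = 38.01 + 601.92 = 639.93
link = 715.51/639.93 = 1.118107
Link 2004→2005:
ΣP(2005)Q(2004) = 0.15×175 + 2.07×254 = 26.25 + 525.78 = 552.03
ΣP(2004)Q(2004) = 0.19×175 + 2.58×254 = 33.25 + 655.32 = 688.57
link = 552.03/688.57 = 0.801705
Chained index = 100 × 0.915488 × 1.118107 × 0.801705 = 82.0635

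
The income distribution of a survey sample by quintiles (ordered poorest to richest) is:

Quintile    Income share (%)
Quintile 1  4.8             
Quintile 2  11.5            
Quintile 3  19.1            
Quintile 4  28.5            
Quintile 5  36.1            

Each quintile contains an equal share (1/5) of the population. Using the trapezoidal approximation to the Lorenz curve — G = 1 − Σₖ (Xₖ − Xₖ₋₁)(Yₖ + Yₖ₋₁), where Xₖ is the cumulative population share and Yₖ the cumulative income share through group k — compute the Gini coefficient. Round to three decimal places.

0.318

Cumulative income shares Yₖ: 0.0480, 0.1630, 0.3540, 0.6390, 1.0000
Σ (Xₖ−Xₖ₋₁)(Yₖ+Yₖ₋₁) = (1/5)(0.0480+0.0000) + (1/5)(0.1630+0.0480) + (1/5)(0.3540+0.1630) + (1/5)(0.6390+0.3540) + (1/5)(1.0000+0.6390)
  = 0.0096 + 0.0422 + 0.1034 + 0.1986 + 0.3278 = 0.6816
G = 1 − 0.6816 = 0.3184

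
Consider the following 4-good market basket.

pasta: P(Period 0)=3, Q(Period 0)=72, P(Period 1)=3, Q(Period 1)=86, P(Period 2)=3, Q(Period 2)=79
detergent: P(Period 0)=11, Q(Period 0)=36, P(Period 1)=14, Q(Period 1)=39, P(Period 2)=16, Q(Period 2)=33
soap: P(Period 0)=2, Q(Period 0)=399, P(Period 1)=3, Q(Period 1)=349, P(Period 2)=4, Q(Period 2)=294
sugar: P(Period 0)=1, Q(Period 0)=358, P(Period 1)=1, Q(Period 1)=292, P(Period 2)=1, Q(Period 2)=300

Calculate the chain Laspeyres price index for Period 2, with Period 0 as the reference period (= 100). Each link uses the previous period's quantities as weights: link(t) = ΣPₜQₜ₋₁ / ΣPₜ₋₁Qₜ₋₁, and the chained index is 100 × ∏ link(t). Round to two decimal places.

154.32

Link Period 0→Period 1:
ΣP(Period 1)Q(Period 0) = 3×72 + 14×36 + 3×399 + 1×358 = 216 + 504 + 1197 + 358 = 2275
ΣP(Period 0)Q(Period 0) = 3×72 + 11×36 + 2×399 + 1×358 = 216 + 396 + 798 + 358 = 1768
link = 2275/1768 = 1.286765
Link Period 1→Period 2:
ΣP(Period 2)Q(Period 1) = 3×86 + 16×39 + 4×349 + 1×292 = 258 + 624 + 1396 + 292 = 2570
ΣP(Period 1)Q(Period 1) = 3×86 + 14×39 + 3×349 + 1×292 = 258 + 546 + 1047 + 292 = 2143
link = 2570/2143 = 1.199253
Chained index = 100 × 1.286765 × 1.199253 = 154.3157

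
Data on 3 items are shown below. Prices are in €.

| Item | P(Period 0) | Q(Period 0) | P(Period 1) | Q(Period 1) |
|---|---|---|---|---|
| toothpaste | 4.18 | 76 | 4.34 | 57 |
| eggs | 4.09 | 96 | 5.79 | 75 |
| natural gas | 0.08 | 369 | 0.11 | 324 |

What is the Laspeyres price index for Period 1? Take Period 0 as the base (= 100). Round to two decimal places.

125.20

Laspeyres price index uses base-period quantities as weights.
ΣP(Period 1)·Q(Period 0) = 4.34×76 + 5.79×96 + 0.11×369 = 329.84 + 555.84 + 40.59 = 926.27
ΣP(Period 0)·Q(Period 0) = 4.18×76 + 4.09×96 + 0.08×369 = 317.68 + 392.64 + 29.52 = 739.84
Index = 926.27 / 739.84 × 100 = 125.1987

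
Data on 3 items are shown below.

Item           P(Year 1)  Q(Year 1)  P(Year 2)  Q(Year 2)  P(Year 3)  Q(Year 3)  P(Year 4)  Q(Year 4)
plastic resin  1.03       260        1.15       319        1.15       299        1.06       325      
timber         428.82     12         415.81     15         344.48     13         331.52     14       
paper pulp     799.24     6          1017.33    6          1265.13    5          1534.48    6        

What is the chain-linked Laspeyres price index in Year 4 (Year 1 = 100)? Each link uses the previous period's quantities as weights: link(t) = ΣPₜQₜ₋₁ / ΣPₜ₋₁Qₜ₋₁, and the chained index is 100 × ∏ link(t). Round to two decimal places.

127.16

Link Year 1→Year 2:
ΣP(Year 2)Q(Year 1) = 1.15×260 + 415.81×12 + 1017.33×6 = 299 + 4989.72 + 6103.98 = 11392.7
ΣP(Year 1)Q(Year 1) = 1.03×260 + 428.82×12 + 799.24×6 = 267.8 + 5145.84 + 4795.44 = 10209.08
link = 11392.7/10209.08 = 1.115938
Link Year 2→Year 3:
ΣP(Year 3)Q(Year 2) = 1.15×319 + 344.48×15 + 1265.13×6 = 366.85 + 5167.2 + 7590.78 = 13124.83
ΣP(Year 2)Q(Year 2) = 1.15×319 + 415.81×15 + 1017.33×6 = 366.85 + 6237.15 + 6103.98 = 12707.98
link = 13124.83/12707.98 = 1.032802
Link Year 3→Year 4:
ΣP(Year 4)Q(Year 3) = 1.06×299 + 331.52×13 + 1534.48×5 = 316.94 + 4309.76 + 7672.4 = 12299.1
ΣP(Year 3)Q(Year 3) = 1.15×299 + 344.48×13 + 1265.13×5 = 343.85 + 4478.24 + 6325.65 = 11147.74
link = 12299.1/11147.74 = 1.103282
Chained index = 100 × 1.115938 × 1.032802 × 1.103282 = 127.1580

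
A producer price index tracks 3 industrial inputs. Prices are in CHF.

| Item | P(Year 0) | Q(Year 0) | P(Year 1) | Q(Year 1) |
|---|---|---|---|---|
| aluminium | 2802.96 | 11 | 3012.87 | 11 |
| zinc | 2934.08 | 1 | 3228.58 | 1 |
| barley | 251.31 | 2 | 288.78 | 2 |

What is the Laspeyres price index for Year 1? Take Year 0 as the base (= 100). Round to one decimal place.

107.8

Laspeyres price index uses base-period quantities as weights.
ΣP(Year 1)·Q(Year 0) = 3012.87×11 + 3228.58×1 + 288.78×2 = 33141.57 + 3228.58 + 577.56 = 36947.71
ΣP(Year 0)·Q(Year 0) = 2802.96×11 + 2934.08×1 + 251.31×2 = 30832.56 + 2934.08 + 502.62 = 34269.26
Index = 36947.71 / 34269.26 × 100 = 107.8159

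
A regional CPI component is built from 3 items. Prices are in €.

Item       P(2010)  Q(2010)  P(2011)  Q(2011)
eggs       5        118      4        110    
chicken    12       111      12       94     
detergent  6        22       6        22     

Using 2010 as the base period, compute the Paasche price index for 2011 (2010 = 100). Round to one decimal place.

93.9

Paasche price index uses current-period quantities as weights.
ΣP(2011)·Q(2011) = 4×110 + 12×94 + 6×22 = 440 + 1128 + 132 = 1700
ΣP(2010)·Q(2011) = 5×110 + 12×94 + 6×22 = 550 + 1128 + 132 = 1810
Index = 1700 / 1810 × 100 = 93.9227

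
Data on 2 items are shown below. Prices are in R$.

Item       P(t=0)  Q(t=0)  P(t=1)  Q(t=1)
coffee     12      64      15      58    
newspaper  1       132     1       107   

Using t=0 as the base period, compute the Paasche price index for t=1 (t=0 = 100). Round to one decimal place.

Paasche price index uses current-period quantities as weights.
ΣP(t=1)·Q(t=1) = 15×58 + 1×107 = 870 + 107 = 977
ΣP(t=0)·Q(t=1) = 12×58 + 1×107 = 696 + 107 = 803
Index = 977 / 803 × 100 = 121.6687

121.7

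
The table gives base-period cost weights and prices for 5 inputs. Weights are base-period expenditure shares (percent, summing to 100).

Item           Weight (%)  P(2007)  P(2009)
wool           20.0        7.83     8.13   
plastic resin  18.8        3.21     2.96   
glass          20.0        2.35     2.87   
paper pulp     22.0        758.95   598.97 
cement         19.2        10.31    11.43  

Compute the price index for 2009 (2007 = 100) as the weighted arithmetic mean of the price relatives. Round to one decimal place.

101.2

wool: 20.0 × (8.13/7.83) = 20.0 × 1.038314 = 20.7663
plastic resin: 18.8 × (2.96/3.21) = 18.8 × 0.922118 = 17.3358
glass: 20.0 × (2.87/2.35) = 20.0 × 1.221277 = 24.4255
paper pulp: 22.0 × (598.97/758.95) = 22.0 × 0.789209 = 17.3626
cement: 19.2 × (11.43/10.31) = 19.2 × 1.108632 = 21.2857
Index = Σ wᵢ·(p₁ᵢ/p₀ᵢ) = 20.7663 + 17.3358 + 24.4255 + 17.3626 + 21.2857 = 101.1760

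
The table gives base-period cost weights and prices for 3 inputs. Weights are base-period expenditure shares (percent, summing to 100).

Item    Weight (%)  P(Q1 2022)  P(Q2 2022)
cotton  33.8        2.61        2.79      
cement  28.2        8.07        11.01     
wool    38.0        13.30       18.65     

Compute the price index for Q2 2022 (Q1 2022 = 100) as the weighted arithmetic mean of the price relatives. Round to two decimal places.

cotton: 33.8 × (2.79/2.61) = 33.8 × 1.068966 = 36.1310
cement: 28.2 × (11.01/8.07) = 28.2 × 1.364312 = 38.4736
wool: 38.0 × (18.65/13.30) = 38.0 × 1.402256 = 53.2857
Index = Σ wᵢ·(p₁ᵢ/p₀ᵢ) = 36.1310 + 38.4736 + 53.2857 = 127.8904

127.89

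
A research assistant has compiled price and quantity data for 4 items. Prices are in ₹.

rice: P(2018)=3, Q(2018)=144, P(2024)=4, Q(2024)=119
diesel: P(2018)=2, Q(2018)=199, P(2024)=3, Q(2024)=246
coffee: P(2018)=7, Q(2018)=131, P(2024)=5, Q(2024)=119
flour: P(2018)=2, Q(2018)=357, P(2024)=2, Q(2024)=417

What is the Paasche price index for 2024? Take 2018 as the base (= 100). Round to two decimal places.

Paasche price index uses current-period quantities as weights.
ΣP(2024)·Q(2024) = 4×119 + 3×246 + 5×119 + 2×417 = 476 + 738 + 595 + 834 = 2643
ΣP(2018)·Q(2024) = 3×119 + 2×246 + 7×119 + 2×417 = 357 + 492 + 833 + 834 = 2516
Index = 2643 / 2516 × 100 = 105.0477

105.05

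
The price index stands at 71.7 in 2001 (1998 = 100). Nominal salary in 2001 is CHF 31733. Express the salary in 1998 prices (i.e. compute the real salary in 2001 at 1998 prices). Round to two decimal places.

44258.02

Real = Nominal ÷ (Index/100) = 31733 ÷ (71.7/100)
     = 31733 ÷ 0.717 = 44258.0195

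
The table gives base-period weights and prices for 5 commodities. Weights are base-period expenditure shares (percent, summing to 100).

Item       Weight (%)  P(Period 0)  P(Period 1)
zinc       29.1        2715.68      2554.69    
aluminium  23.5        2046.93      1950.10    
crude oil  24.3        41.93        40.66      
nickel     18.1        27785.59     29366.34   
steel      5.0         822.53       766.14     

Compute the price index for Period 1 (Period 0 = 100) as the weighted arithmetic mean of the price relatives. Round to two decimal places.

zinc: 29.1 × (2554.69/2715.68) = 29.1 × 0.940718 = 27.3749
aluminium: 23.5 × (1950.10/2046.93) = 23.5 × 0.952695 = 22.3883
crude oil: 24.3 × (40.66/41.93) = 24.3 × 0.969711 = 23.5640
nickel: 18.1 × (29366.34/27785.59) = 18.1 × 1.056891 = 19.1297
steel: 5.0 × (766.14/822.53) = 5.0 × 0.931443 = 4.6572
Index = Σ wᵢ·(p₁ᵢ/p₀ᵢ) = 27.3749 + 22.3883 + 23.5640 + 19.1297 + 4.6572 = 97.1142

97.11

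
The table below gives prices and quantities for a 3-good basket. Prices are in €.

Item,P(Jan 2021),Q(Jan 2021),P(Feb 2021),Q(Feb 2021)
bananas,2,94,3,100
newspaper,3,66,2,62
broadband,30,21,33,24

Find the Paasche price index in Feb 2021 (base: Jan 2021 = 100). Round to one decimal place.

109.9

Paasche price index uses current-period quantities as weights.
ΣP(Feb 2021)·Q(Feb 2021) = 3×100 + 2×62 + 33×24 = 300 + 124 + 792 = 1216
ΣP(Jan 2021)·Q(Feb 2021) = 2×100 + 3×62 + 30×24 = 200 + 186 + 720 = 1106
Index = 1216 / 1106 × 100 = 109.9458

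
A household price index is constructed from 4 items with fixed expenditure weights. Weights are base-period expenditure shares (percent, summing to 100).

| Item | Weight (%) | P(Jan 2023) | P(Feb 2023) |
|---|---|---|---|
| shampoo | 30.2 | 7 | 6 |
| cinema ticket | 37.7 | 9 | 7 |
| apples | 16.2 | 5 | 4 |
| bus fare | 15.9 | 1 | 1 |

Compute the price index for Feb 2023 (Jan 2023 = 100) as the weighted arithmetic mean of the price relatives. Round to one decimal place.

shampoo: 30.2 × (6/7) = 30.2 × 0.857143 = 25.8857
cinema ticket: 37.7 × (7/9) = 37.7 × 0.777778 = 29.3222
apples: 16.2 × (4/5) = 16.2 × 0.800000 = 12.9600
bus fare: 15.9 × (1/1) = 15.9 × 1.000000 = 15.9000
Index = Σ wᵢ·(p₁ᵢ/p₀ᵢ) = 25.8857 + 29.3222 + 12.9600 + 15.9000 = 84.0679

84.1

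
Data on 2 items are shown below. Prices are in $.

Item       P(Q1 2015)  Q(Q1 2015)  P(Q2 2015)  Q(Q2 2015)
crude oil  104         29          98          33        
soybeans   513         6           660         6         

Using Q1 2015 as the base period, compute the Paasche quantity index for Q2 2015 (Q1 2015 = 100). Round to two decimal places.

105.76

Paasche quantity index uses current-period prices as weights.
ΣP(Q2 2015)·Q(Q2 2015) = 98×33 + 660×6 = 3234 + 3960 = 7194
ΣP(Q2 2015)·Q(Q1 2015) = 98×29 + 660×6 = 2842 + 3960 = 6802
Index = 7194 / 6802 × 100 = 105.7630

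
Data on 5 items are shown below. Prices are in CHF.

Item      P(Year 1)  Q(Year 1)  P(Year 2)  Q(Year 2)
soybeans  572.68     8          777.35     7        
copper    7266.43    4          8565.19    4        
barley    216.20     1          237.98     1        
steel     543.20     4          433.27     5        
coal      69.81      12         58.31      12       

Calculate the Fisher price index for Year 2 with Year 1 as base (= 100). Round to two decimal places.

Laspeyres component (base-period weights):
ΣP(Year 2)Q(Year 1) = 777.35×8 + 8565.19×4 + 237.98×1 + 433.27×4 + 58.31×12 = 6218.8 + 34260.76 + 237.98 + 1733.08 + 699.72 = 43150.34
ΣP(Year 1)Q(Year 1) = 572.68×8 + 7266.43×4 + 216.20×1 + 543.20×4 + 69.81×12 = 4581.44 + 29065.72 + 216.2 + 2172.8 + 837.72 = 36873.88
L = 43150.34 / 36873.88 × 100 = 117.0214
Paasche component (current-period weights):
ΣP(Year 2)Q(Year 2) = 777.35×7 + 8565.19×4 + 237.98×1 + 433.27×5 + 58.31×12 = 5441.45 + 34260.76 + 237.98 + 2166.35 + 699.72 = 42806.26
ΣP(Year 1)Q(Year 2) = 572.68×7 + 7266.43×4 + 216.20×1 + 543.20×5 + 69.81×12 = 4008.76 + 29065.72 + 216.2 + 2716 + 837.72 = 36844.4
P = 42806.26 / 36844.4 × 100 = 116.1812
Fisher = √(L × P) = √(117.0214 × 116.1812) = 116.6005

116.60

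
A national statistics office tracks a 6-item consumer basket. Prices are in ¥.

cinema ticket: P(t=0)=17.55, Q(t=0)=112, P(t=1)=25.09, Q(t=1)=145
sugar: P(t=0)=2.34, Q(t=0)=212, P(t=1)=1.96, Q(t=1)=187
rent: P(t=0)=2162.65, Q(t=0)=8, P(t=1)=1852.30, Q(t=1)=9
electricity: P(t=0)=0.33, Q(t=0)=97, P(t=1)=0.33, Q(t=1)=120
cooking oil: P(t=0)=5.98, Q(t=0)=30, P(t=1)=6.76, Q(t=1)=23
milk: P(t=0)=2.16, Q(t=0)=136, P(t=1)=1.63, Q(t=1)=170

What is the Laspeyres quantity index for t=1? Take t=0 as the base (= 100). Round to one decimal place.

Laspeyres quantity index uses base-period prices as weights.
ΣP(t=0)·Q(t=1) = 17.55×145 + 2.34×187 + 2162.65×9 + 0.33×120 + 5.98×23 + 2.16×170 = 2544.75 + 437.58 + 19463.85 + 39.6 + 137.54 + 367.2 = 22990.52
ΣP(t=0)·Q(t=0) = 17.55×112 + 2.34×212 + 2162.65×8 + 0.33×97 + 5.98×30 + 2.16×136 = 1965.6 + 496.08 + 17301.2 + 32.01 + 179.4 + 293.76 = 20268.05
Index = 22990.52 / 20268.05 × 100 = 113.4323

113.4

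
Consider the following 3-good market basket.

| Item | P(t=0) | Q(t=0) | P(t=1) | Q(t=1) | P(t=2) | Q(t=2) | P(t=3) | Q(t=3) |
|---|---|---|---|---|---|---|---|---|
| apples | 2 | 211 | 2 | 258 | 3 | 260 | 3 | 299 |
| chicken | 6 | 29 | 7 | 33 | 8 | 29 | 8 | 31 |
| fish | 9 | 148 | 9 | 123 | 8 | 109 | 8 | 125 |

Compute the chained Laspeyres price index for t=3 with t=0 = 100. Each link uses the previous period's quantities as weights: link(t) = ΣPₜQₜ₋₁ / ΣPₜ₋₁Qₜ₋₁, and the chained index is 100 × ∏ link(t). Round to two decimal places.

110.70

Link t=0→t=1:
ΣP(t=1)Q(t=0) = 2×211 + 7×29 + 9×148 = 422 + 203 + 1332 = 1957
ΣP(t=0)Q(t=0) = 2×211 + 6×29 + 9×148 = 422 + 174 + 1332 = 1928
link = 1957/1928 = 1.015041
Link t=1→t=2:
ΣP(t=2)Q(t=1) = 3×258 + 8×33 + 8×123 = 774 + 264 + 984 = 2022
ΣP(t=1)Q(t=1) = 2×258 + 7×33 + 9×123 = 516 + 231 + 1107 = 1854
link = 2022/1854 = 1.090615
Link t=2→t=3:
ΣP(t=3)Q(t=2) = 3×260 + 8×29 + 8×109 = 780 + 232 + 872 = 1884
ΣP(t=2)Q(t=2) = 3×260 + 8×29 + 8×109 = 780 + 232 + 872 = 1884
link = 1884/1884 = 1.000000
Chained index = 100 × 1.015041 × 1.090615 × 1.000000 = 110.7019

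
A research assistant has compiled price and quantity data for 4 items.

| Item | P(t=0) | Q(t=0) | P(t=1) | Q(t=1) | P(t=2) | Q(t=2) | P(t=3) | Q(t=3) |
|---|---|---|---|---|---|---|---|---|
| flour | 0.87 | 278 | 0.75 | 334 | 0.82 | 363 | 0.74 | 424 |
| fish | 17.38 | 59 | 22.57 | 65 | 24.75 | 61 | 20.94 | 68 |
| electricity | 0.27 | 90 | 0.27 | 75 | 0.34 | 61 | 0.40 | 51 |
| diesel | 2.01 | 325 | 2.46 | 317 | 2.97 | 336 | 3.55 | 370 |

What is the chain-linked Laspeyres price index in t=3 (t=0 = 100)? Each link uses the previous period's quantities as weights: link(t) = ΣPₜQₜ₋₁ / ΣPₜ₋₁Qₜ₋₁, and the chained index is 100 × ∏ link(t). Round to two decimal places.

134.52

Link t=0→t=1:
ΣP(t=1)Q(t=0) = 0.75×278 + 22.57×59 + 0.27×90 + 2.46×325 = 208.5 + 1331.63 + 24.3 + 799.5 = 2363.93
ΣP(t=0)Q(t=0) = 0.87×278 + 17.38×59 + 0.27×90 + 2.01×325 = 241.86 + 1025.42 + 24.3 + 653.25 = 1944.83
link = 2363.93/1944.83 = 1.215494
Link t=1→t=2:
ΣP(t=2)Q(t=1) = 0.82×334 + 24.75×65 + 0.34×75 + 2.97×317 = 273.88 + 1608.75 + 25.5 + 941.49 = 2849.62
ΣP(t=1)Q(t=1) = 0.75×334 + 22.57×65 + 0.27×75 + 2.46×317 = 250.5 + 1467.05 + 20.25 + 779.82 = 2517.62
link = 2849.62/2517.62 = 1.131871
Link t=2→t=3:
ΣP(t=3)Q(t=2) = 0.74×363 + 20.94×61 + 0.40×61 + 3.55×336 = 268.62 + 1277.34 + 24.4 + 1192.8 = 2763.16
ΣP(t=2)Q(t=2) = 0.82×363 + 24.75×61 + 0.34×61 + 2.97×336 = 297.66 + 1509.75 + 20.74 + 997.92 = 2826.07
link = 2763.16/2826.07 = 0.977739
Chained index = 100 × 1.215494 × 1.131871 × 0.977739 = 134.5157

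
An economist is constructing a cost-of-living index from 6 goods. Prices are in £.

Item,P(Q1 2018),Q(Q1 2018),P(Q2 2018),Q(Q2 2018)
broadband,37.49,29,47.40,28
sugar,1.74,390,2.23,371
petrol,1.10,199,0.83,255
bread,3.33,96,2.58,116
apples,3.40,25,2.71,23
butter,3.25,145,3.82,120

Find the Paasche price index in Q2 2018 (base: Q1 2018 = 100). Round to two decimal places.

112.58

Paasche price index uses current-period quantities as weights.
ΣP(Q2 2018)·Q(Q2 2018) = 47.40×28 + 2.23×371 + 0.83×255 + 2.58×116 + 2.71×23 + 3.82×120 = 1327.2 + 827.33 + 211.65 + 299.28 + 62.33 + 458.4 = 3186.19
ΣP(Q1 2018)·Q(Q2 2018) = 37.49×28 + 1.74×371 + 1.10×255 + 3.33×116 + 3.40×23 + 3.25×120 = 1049.72 + 645.54 + 280.5 + 386.28 + 78.2 + 390 = 2830.24
Index = 3186.19 / 2830.24 × 100 = 112.5767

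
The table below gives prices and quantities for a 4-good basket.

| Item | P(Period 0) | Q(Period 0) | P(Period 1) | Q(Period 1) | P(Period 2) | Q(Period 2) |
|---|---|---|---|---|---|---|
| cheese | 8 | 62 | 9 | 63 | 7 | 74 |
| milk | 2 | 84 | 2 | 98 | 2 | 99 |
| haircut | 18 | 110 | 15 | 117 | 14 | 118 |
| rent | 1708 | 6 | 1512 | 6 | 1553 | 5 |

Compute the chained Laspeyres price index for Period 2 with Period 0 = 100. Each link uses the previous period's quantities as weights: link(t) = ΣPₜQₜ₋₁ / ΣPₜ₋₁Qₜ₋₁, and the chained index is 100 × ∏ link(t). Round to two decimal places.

Link Period 0→Period 1:
ΣP(Period 1)Q(Period 0) = 9×62 + 2×84 + 15×110 + 1512×6 = 558 + 168 + 1650 + 9072 = 11448
ΣP(Period 0)Q(Period 0) = 8×62 + 2×84 + 18×110 + 1708×6 = 496 + 168 + 1980 + 10248 = 12892
link = 11448/12892 = 0.887993
Link Period 1→Period 2:
ΣP(Period 2)Q(Period 1) = 7×63 + 2×98 + 14×117 + 1553×6 = 441 + 196 + 1638 + 9318 = 11593
ΣP(Period 1)Q(Period 1) = 9×63 + 2×98 + 15×117 + 1512×6 = 567 + 196 + 1755 + 9072 = 11590
link = 11593/11590 = 1.000259
Chained index = 100 × 0.887993 × 1.000259 = 88.8222

88.82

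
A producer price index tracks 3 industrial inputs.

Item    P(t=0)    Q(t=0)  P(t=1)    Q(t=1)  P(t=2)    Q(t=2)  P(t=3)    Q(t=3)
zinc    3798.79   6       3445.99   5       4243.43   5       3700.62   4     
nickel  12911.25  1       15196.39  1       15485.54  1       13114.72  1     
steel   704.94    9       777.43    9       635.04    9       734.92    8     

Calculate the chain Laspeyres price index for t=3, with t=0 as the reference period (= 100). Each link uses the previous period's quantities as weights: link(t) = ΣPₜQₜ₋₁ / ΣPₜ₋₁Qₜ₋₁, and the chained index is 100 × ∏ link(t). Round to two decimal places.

Link t=0→t=1:
ΣP(t=1)Q(t=0) = 3445.99×6 + 15196.39×1 + 777.43×9 = 20675.94 + 15196.39 + 6996.87 = 42869.2
ΣP(t=0)Q(t=0) = 3798.79×6 + 12911.25×1 + 704.94×9 = 22792.74 + 12911.25 + 6344.46 = 42048.45
link = 42869.2/42048.45 = 1.019519
Link t=1→t=2:
ΣP(t=2)Q(t=1) = 4243.43×5 + 15485.54×1 + 635.04×9 = 21217.15 + 15485.54 + 5715.36 = 42418.05
ΣP(t=1)Q(t=1) = 3445.99×5 + 15196.39×1 + 777.43×9 = 17229.95 + 15196.39 + 6996.87 = 39423.21
link = 42418.05/39423.21 = 1.075966
Link t=2→t=3:
ΣP(t=3)Q(t=2) = 3700.62×5 + 13114.72×1 + 734.92×9 = 18503.1 + 13114.72 + 6614.28 = 38232.1
ΣP(t=2)Q(t=2) = 4243.43×5 + 15485.54×1 + 635.04×9 = 21217.15 + 15485.54 + 5715.36 = 42418.05
link = 38232.1/42418.05 = 0.901317
Chained index = 100 × 1.019519 × 1.075966 × 0.901317 = 98.8716

98.87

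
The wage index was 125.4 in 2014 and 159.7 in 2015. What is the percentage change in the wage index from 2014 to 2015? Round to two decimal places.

Change = (159.7 − 125.4) / 125.4 × 100
       = 34.3 / 125.4 × 100 = 27.3525%

27.35%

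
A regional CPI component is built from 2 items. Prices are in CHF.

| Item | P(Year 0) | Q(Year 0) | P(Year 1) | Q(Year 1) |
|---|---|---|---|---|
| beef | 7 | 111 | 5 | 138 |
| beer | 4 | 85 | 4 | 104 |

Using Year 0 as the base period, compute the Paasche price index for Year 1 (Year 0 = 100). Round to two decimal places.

Paasche price index uses current-period quantities as weights.
ΣP(Year 1)·Q(Year 1) = 5×138 + 4×104 = 690 + 416 = 1106
ΣP(Year 0)·Q(Year 1) = 7×138 + 4×104 = 966 + 416 = 1382
Index = 1106 / 1382 × 100 = 80.0289

80.03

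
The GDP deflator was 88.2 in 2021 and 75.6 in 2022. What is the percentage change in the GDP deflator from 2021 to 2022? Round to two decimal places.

Change = (75.6 − 88.2) / 88.2 × 100
       = -12.6 / 88.2 × 100 = -14.2857%

-14.29%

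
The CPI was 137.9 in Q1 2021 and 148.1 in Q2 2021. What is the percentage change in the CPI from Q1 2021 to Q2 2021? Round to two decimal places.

7.40%

Change = (148.1 − 137.9) / 137.9 × 100
       = 10.2 / 137.9 × 100 = 7.3967%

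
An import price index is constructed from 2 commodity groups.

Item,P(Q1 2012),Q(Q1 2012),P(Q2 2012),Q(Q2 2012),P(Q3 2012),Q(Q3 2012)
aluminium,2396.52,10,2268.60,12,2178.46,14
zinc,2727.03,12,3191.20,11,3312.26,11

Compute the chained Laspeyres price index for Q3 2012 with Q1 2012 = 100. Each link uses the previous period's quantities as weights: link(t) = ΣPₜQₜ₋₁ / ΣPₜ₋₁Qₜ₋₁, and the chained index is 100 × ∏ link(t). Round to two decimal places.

108.00

Link Q1 2012→Q2 2012:
ΣP(Q2 2012)Q(Q1 2012) = 2268.60×10 + 3191.20×12 = 22686 + 38294.4 = 60980.4
ΣP(Q1 2012)Q(Q1 2012) = 2396.52×10 + 2727.03×12 = 23965.2 + 32724.36 = 56689.56
link = 60980.4/56689.56 = 1.075690
Link Q2 2012→Q3 2012:
ΣP(Q3 2012)Q(Q2 2012) = 2178.46×12 + 3312.26×11 = 26141.52 + 36434.86 = 62576.38
ΣP(Q2 2012)Q(Q2 2012) = 2268.60×12 + 3191.20×11 = 27223.2 + 35103.2 = 62326.4
link = 62576.38/62326.4 = 1.004011
Chained index = 100 × 1.075690 × 1.004011 = 108.0005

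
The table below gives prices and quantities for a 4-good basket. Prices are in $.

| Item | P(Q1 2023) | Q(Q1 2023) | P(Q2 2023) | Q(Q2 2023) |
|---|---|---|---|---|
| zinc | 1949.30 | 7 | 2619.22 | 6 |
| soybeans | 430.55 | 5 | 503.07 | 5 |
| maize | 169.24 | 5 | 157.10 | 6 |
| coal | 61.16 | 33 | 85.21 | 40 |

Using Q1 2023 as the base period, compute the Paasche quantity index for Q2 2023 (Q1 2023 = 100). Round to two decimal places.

92.37

Paasche quantity index uses current-period prices as weights.
ΣP(Q2 2023)·Q(Q2 2023) = 2619.22×6 + 503.07×5 + 157.10×6 + 85.21×40 = 15715.32 + 2515.35 + 942.6 + 3408.4 = 22581.67
ΣP(Q2 2023)·Q(Q1 2023) = 2619.22×7 + 503.07×5 + 157.10×5 + 85.21×33 = 18334.54 + 2515.35 + 785.5 + 2811.93 = 24447.32
Index = 22581.67 / 24447.32 × 100 = 92.3687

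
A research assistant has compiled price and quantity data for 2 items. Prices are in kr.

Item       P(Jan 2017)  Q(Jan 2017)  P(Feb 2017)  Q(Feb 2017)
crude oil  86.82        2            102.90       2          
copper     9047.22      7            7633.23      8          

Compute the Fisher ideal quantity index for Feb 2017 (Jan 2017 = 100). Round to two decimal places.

Laspeyres component (base-period weights):
ΣP(Jan 2017)Q(Feb 2017) = 86.82×2 + 9047.22×8 = 173.64 + 72377.76 = 72551.4
ΣP(Jan 2017)Q(Jan 2017) = 86.82×2 + 9047.22×7 = 173.64 + 63330.54 = 63504.18
L = 72551.4 / 63504.18 × 100 = 114.2467
Paasche component (current-period weights):
ΣP(Feb 2017)Q(Feb 2017) = 102.90×2 + 7633.23×8 = 205.8 + 61065.84 = 61271.64
ΣP(Feb 2017)Q(Jan 2017) = 102.90×2 + 7633.23×7 = 205.8 + 53432.61 = 53638.41
P = 61271.64 / 53638.41 × 100 = 114.2309
Fisher = √(L × P) = √(114.2467 × 114.2309) = 114.2388

114.24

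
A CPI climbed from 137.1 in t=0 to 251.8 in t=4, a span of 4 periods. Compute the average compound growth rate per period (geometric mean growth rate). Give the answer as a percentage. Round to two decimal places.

16.41%

Growth factor = (251.8/137.1)^(1/4) = (1.836616)^(1/4) = 1.164138
Growth rate = 1.164138 − 1 = 0.164138 = 16.4138%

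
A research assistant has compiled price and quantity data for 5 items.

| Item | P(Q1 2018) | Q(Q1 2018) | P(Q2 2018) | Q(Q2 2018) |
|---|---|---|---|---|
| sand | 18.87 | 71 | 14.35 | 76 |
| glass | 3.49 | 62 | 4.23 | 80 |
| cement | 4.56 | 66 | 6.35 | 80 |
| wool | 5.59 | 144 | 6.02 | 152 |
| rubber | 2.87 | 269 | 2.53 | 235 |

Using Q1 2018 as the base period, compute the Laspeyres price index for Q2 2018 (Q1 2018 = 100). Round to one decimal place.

Laspeyres price index uses base-period quantities as weights.
ΣP(Q2 2018)·Q(Q1 2018) = 14.35×71 + 4.23×62 + 6.35×66 + 6.02×144 + 2.53×269 = 1018.85 + 262.26 + 419.1 + 866.88 + 680.57 = 3247.66
ΣP(Q1 2018)·Q(Q1 2018) = 18.87×71 + 3.49×62 + 4.56×66 + 5.59×144 + 2.87×269 = 1339.77 + 216.38 + 300.96 + 804.96 + 772.03 = 3434.1
Index = 3247.66 / 3434.1 × 100 = 94.5709

94.6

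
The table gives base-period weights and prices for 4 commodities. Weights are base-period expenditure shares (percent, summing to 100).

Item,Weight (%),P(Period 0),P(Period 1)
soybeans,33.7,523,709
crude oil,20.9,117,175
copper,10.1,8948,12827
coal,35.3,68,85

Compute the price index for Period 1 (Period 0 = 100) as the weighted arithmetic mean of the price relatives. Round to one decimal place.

soybeans: 33.7 × (709/523) = 33.7 × 1.355641 = 45.6851
crude oil: 20.9 × (175/117) = 20.9 × 1.495726 = 31.2607
copper: 10.1 × (12827/8948) = 10.1 × 1.433505 = 14.4784
coal: 35.3 × (85/68) = 35.3 × 1.250000 = 44.1250
Index = Σ wᵢ·(p₁ᵢ/p₀ᵢ) = 45.6851 + 31.2607 + 14.4784 + 44.1250 = 135.5492

135.5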